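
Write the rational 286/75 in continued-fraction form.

Run the Euclidean algorithm on 286 and 75; the successive quotients are the partial quotients a_0, a_1, ... (each step inverts the fractional part left over by the previous one):
  286 = 3*75 + 61, so a_0 = 3.
  75 = 1*61 + 14, so a_1 = 1.
  61 = 4*14 + 5, so a_2 = 4.
  14 = 2*5 + 4, so a_3 = 2.
  5 = 1*4 + 1, so a_4 = 1.
  4 = 4*1 + 0, so a_5 = 4.
The remainder reaches 0 after 6 divisions, so the expansion has 6 partial quotients, read off in order.

[3; 1, 4, 2, 1, 4]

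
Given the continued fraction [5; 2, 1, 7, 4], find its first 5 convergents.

5/1, 11/2, 16/3, 123/23, 508/95

Using the convergent recurrence p_i = a_i*p_{i-1} + p_{i-2}, q_i = a_i*q_{i-1} + q_{i-2} with p_{-2}=0, p_{-1}=1, q_{-2}=1, q_{-1}=0:
  i=0: a_0=5, p_0 = 5*1 + 0 = 5, q_0 = 5*0 + 1 = 1.
  i=1: a_1=2, p_1 = 2*5 + 1 = 11, q_1 = 2*1 + 0 = 2.
  i=2: a_2=1, p_2 = 1*11 + 5 = 16, q_2 = 1*2 + 1 = 3.
  i=3: a_3=7, p_3 = 7*16 + 11 = 123, q_3 = 7*3 + 2 = 23.
  i=4: a_4=4, p_4 = 4*123 + 16 = 508, q_4 = 4*23 + 3 = 95.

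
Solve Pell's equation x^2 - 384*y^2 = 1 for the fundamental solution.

(x, y) = (4801, 245)

First expand sqrt(384) as a continued fraction. With x_i = (sqrt(384) + m_i)/d_i and (m_0, d_0) = (0, 1): a_0 = floor(sqrt(384)) = 19, since 19^2 = 361 <= 384 < 400 = 20^2.
Iterate m_{i+1} = d_i*a_i - m_i, d_{i+1} = (384 - m_{i+1}^2)/d_i, a_{i+1} = floor((a_0 + m_{i+1})/d_{i+1}):
  m_1 = 1*19 - 0 = 19, d_1 = (384 - 19^2)/1 = 23/1 = 23, a_1 = floor((19 + 19)/23) = 1.
  m_2 = 23*1 - 19 = 4, d_2 = (384 - 4^2)/23 = 368/23 = 16, a_2 = floor((19 + 4)/16) = 1.
  m_3 = 16*1 - 4 = 12, d_3 = (384 - 12^2)/16 = 240/16 = 15, a_3 = floor((19 + 12)/15) = 2.
  m_4 = 15*2 - 12 = 18, d_4 = (384 - 18^2)/15 = 60/15 = 4, a_4 = floor((19 + 18)/4) = 9.
  m_5 = 4*9 - 18 = 18, d_5 = (384 - 18^2)/4 = 60/4 = 15, a_5 = floor((19 + 18)/15) = 2.
  m_6 = 15*2 - 18 = 12, d_6 = (384 - 12^2)/15 = 240/15 = 16, a_6 = floor((19 + 12)/16) = 1.
  m_7 = 16*1 - 12 = 4, d_7 = (384 - 4^2)/16 = 368/16 = 23, a_7 = floor((19 + 4)/23) = 1.
  m_8 = 23*1 - 4 = 19, d_8 = (384 - 19^2)/23 = 23/23 = 1, a_8 = floor((19 + 19)/1) = 38.
  m_9 = 1*38 - 19 = 19, d_9 = (384 - 19^2)/1 = 23/1 = 23: (m_9, d_9) = (m_1, d_1) = (19, 23), so from here the quotients repeat a_1, ..., a_8; the period length is 8.
So sqrt(384) = [19; (1, 1, 2, 9, 2, 1, 1, 38)] with period length k = 8.
k is even, so the fundamental solution of x^2 - 384y^2 = 1 is (p_{k-1}, q_{k-1}) = (p_7, q_7); compute convergents through index 7.
Convergents (p_i = a_i*p_{i-1} + p_{i-2}, q_i = a_i*q_{i-1} + q_{i-2} with p_{-2}=0, p_{-1}=1, q_{-2}=1, q_{-1}=0):
  i=0: a_0=19, p_0 = 19*1 + 0 = 19, q_0 = 19*0 + 1 = 1.
  i=1: a_1=1, p_1 = 1*19 + 1 = 20, q_1 = 1*1 + 0 = 1.
  i=2: a_2=1, p_2 = 1*20 + 19 = 39, q_2 = 1*1 + 1 = 2.
  i=3: a_3=2, p_3 = 2*39 + 20 = 98, q_3 = 2*2 + 1 = 5.
  i=4: a_4=9, p_4 = 9*98 + 39 = 921, q_4 = 9*5 + 2 = 47.
  i=5: a_5=2, p_5 = 2*921 + 98 = 1940, q_5 = 2*47 + 5 = 99.
  i=6: a_6=1, p_6 = 1*1940 + 921 = 2861, q_6 = 1*99 + 47 = 146.
  i=7: a_7=1, p_7 = 1*2861 + 1940 = 4801, q_7 = 1*146 + 99 = 245.
Check: 4801^2 - 384*245^2 = 23049601 - 23049600 = 1, so (x, y) = (4801, 245) solves the equation, and by the theorem it is the least positive solution.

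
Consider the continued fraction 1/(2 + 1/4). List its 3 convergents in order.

Using the convergent recurrence p_i = a_i*p_{i-1} + p_{i-2}, q_i = a_i*q_{i-1} + q_{i-2} with p_{-2}=0, p_{-1}=1, q_{-2}=1, q_{-1}=0:
  i=0: a_0=0, p_0 = 0*1 + 0 = 0, q_0 = 0*0 + 1 = 1.
  i=1: a_1=2, p_1 = 2*0 + 1 = 1, q_1 = 2*1 + 0 = 2.
  i=2: a_2=4, p_2 = 4*1 + 0 = 4, q_2 = 4*2 + 1 = 9.

0/1, 1/2, 4/9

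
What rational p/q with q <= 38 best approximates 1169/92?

216/17

Expand x = 1169/92 as a continued fraction with the Euclidean algorithm:
  1169 = 12*92 + 65, so a_0 = 12.
  92 = 1*65 + 27, so a_1 = 1.
  65 = 2*27 + 11, so a_2 = 2.
  27 = 2*11 + 5, so a_3 = 2.
  11 = 2*5 + 1, so a_4 = 2.
  5 = 5*1 + 0, so a_5 = 5.
so x = [12; 1, 2, 2, 2, 5].
Convergents (p_i = a_i*p_{i-1} + p_{i-2}, q_i = a_i*q_{i-1} + q_{i-2} with p_{-2}=0, p_{-1}=1, q_{-2}=1, q_{-1}=0), until the denominator exceeds 38:
  i=0: a_0=12, p_0 = 12*1 + 0 = 12, q_0 = 12*0 + 1 = 1.
  i=1: a_1=1, p_1 = 1*12 + 1 = 13, q_1 = 1*1 + 0 = 1.
  i=2: a_2=2, p_2 = 2*13 + 12 = 38, q_2 = 2*1 + 1 = 3.
  i=3: a_3=2, p_3 = 2*38 + 13 = 89, q_3 = 2*3 + 1 = 7.
  i=4: a_4=2, p_4 = 2*89 + 38 = 216, q_4 = 2*7 + 3 = 17.
  i=5: a_5=5, p_5 = 5*216 + 89 = 1169, q_5 = 5*17 + 7 = 92.
q_5 = 92 > 38, so the last convergent with denominator <= 38 is p_4/q_4 = 216/17.
The closest fraction with denominator <= 38 is either p_4/q_4 or the intermediate fraction (k*p_4 + p_3)/(k*q_4 + q_3) with the largest k >= 1 whose denominator stays <= 38; these approach x as k grows, and every other convergent or intermediate fraction in range is farther away.
Largest k: floor((38 - q_3)/q_4) = floor((38 - 7)/17) = 1.
That gives (1*216 + 89)/(1*17 + 7) = 305/24.
Compare the errors: |x - 216/17| = |1169*17 - 216*92|/(92*17) = 1/1564, and |x - 305/24| = |1169*24 - 305*92|/(92*24) = 4/2208.
Cross-multiplying, 1*2208 = 2208 < 6256 = 4*1564, so 1/1564 is smaller: the convergent 216/17 is closer to x than 305/24.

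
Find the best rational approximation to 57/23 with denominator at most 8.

Expand x = 57/23 as a continued fraction with the Euclidean algorithm:
  57 = 2*23 + 11, so a_0 = 2.
  23 = 2*11 + 1, so a_1 = 2.
  11 = 11*1 + 0, so a_2 = 11.
so x = [2; 2, 11].
Convergents (p_i = a_i*p_{i-1} + p_{i-2}, q_i = a_i*q_{i-1} + q_{i-2} with p_{-2}=0, p_{-1}=1, q_{-2}=1, q_{-1}=0), until the denominator exceeds 8:
  i=0: a_0=2, p_0 = 2*1 + 0 = 2, q_0 = 2*0 + 1 = 1.
  i=1: a_1=2, p_1 = 2*2 + 1 = 5, q_1 = 2*1 + 0 = 2.
  i=2: a_2=11, p_2 = 11*5 + 2 = 57, q_2 = 11*2 + 1 = 23.
q_2 = 23 > 8, so the last convergent with denominator <= 8 is p_1/q_1 = 5/2.
The closest fraction with denominator <= 8 is either p_1/q_1 or the intermediate fraction (k*p_1 + p_0)/(k*q_1 + q_0) with the largest k >= 1 whose denominator stays <= 8; these approach x as k grows, and every other convergent or intermediate fraction in range is farther away.
Largest k: floor((8 - q_0)/q_1) = floor((8 - 1)/2) = 3.
That gives (3*5 + 2)/(3*2 + 1) = 17/7.
Compare the errors: |x - 5/2| = |57*2 - 5*23|/(23*2) = 1/46, and |x - 17/7| = |57*7 - 17*23|/(23*7) = 8/161.
Cross-multiplying, 1*161 = 161 < 368 = 8*46, so 1/46 is smaller: the convergent 5/2 is closer to x than 17/7.

5/2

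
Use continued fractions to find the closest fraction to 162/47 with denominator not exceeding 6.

Expand x = 162/47 as a continued fraction with the Euclidean algorithm:
  162 = 3*47 + 21, so a_0 = 3.
  47 = 2*21 + 5, so a_1 = 2.
  21 = 4*5 + 1, so a_2 = 4.
  5 = 5*1 + 0, so a_3 = 5.
so x = [3; 2, 4, 5].
Convergents (p_i = a_i*p_{i-1} + p_{i-2}, q_i = a_i*q_{i-1} + q_{i-2} with p_{-2}=0, p_{-1}=1, q_{-2}=1, q_{-1}=0), until the denominator exceeds 6:
  i=0: a_0=3, p_0 = 3*1 + 0 = 3, q_0 = 3*0 + 1 = 1.
  i=1: a_1=2, p_1 = 2*3 + 1 = 7, q_1 = 2*1 + 0 = 2.
  i=2: a_2=4, p_2 = 4*7 + 3 = 31, q_2 = 4*2 + 1 = 9.
q_2 = 9 > 6, so the last convergent with denominator <= 6 is p_1/q_1 = 7/2.
The closest fraction with denominator <= 6 is either p_1/q_1 or the intermediate fraction (k*p_1 + p_0)/(k*q_1 + q_0) with the largest k >= 1 whose denominator stays <= 6; these approach x as k grows, and every other convergent or intermediate fraction in range is farther away.
Largest k: floor((6 - q_0)/q_1) = floor((6 - 1)/2) = 2.
That gives (2*7 + 3)/(2*2 + 1) = 17/5.
Compare the errors: |x - 7/2| = |162*2 - 7*47|/(47*2) = 5/94, and |x - 17/5| = |162*5 - 17*47|/(47*5) = 11/235.
Cross-multiplying, 11*94 = 1034 < 1175 = 5*235, so 11/235 is smaller: the intermediate fraction 17/5 is closer to x than 7/2.

17/5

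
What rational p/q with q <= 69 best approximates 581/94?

377/61

Expand x = 581/94 as a continued fraction with the Euclidean algorithm:
  581 = 6*94 + 17, so a_0 = 6.
  94 = 5*17 + 9, so a_1 = 5.
  17 = 1*9 + 8, so a_2 = 1.
  9 = 1*8 + 1, so a_3 = 1.
  8 = 8*1 + 0, so a_4 = 8.
so x = [6; 5, 1, 1, 8].
Convergents (p_i = a_i*p_{i-1} + p_{i-2}, q_i = a_i*q_{i-1} + q_{i-2} with p_{-2}=0, p_{-1}=1, q_{-2}=1, q_{-1}=0), until the denominator exceeds 69:
  i=0: a_0=6, p_0 = 6*1 + 0 = 6, q_0 = 6*0 + 1 = 1.
  i=1: a_1=5, p_1 = 5*6 + 1 = 31, q_1 = 5*1 + 0 = 5.
  i=2: a_2=1, p_2 = 1*31 + 6 = 37, q_2 = 1*5 + 1 = 6.
  i=3: a_3=1, p_3 = 1*37 + 31 = 68, q_3 = 1*6 + 5 = 11.
  i=4: a_4=8, p_4 = 8*68 + 37 = 581, q_4 = 8*11 + 6 = 94.
q_4 = 94 > 69, so the last convergent with denominator <= 69 is p_3/q_3 = 68/11.
The closest fraction with denominator <= 69 is either p_3/q_3 or the intermediate fraction (k*p_3 + p_2)/(k*q_3 + q_2) with the largest k >= 1 whose denominator stays <= 69; these approach x as k grows, and every other convergent or intermediate fraction in range is farther away.
Largest k: floor((69 - q_2)/q_3) = floor((69 - 6)/11) = 5.
That gives (5*68 + 37)/(5*11 + 6) = 377/61.
Compare the errors: |x - 68/11| = |581*11 - 68*94|/(94*11) = 1/1034, and |x - 377/61| = |581*61 - 377*94|/(94*61) = 3/5734.
Cross-multiplying, 3*1034 = 3102 < 5734 = 1*5734, so 3/5734 is smaller: the intermediate fraction 377/61 is closer to x than 68/11.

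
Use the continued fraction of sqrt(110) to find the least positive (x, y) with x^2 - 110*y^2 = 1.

First expand sqrt(110) as a continued fraction. With x_i = (sqrt(110) + m_i)/d_i and (m_0, d_0) = (0, 1): a_0 = floor(sqrt(110)) = 10, since 10^2 = 100 <= 110 < 121 = 11^2.
Iterate m_{i+1} = d_i*a_i - m_i, d_{i+1} = (110 - m_{i+1}^2)/d_i, a_{i+1} = floor((a_0 + m_{i+1})/d_{i+1}):
  m_1 = 1*10 - 0 = 10, d_1 = (110 - 10^2)/1 = 10/1 = 10, a_1 = floor((10 + 10)/10) = 2.
  m_2 = 10*2 - 10 = 10, d_2 = (110 - 10^2)/10 = 10/10 = 1, a_2 = floor((10 + 10)/1) = 20.
  m_3 = 1*20 - 10 = 10, d_3 = (110 - 10^2)/1 = 10/1 = 10: (m_3, d_3) = (m_1, d_1) = (10, 10), so from here the quotients repeat a_1, a_2; the period length is 2.
So sqrt(110) = [10; (2, 20)] with period length k = 2.
k is even, so the fundamental solution of x^2 - 110y^2 = 1 is (p_{k-1}, q_{k-1}) = (p_1, q_1); compute convergents through index 1.
Convergents (p_i = a_i*p_{i-1} + p_{i-2}, q_i = a_i*q_{i-1} + q_{i-2} with p_{-2}=0, p_{-1}=1, q_{-2}=1, q_{-1}=0):
  i=0: a_0=10, p_0 = 10*1 + 0 = 10, q_0 = 10*0 + 1 = 1.
  i=1: a_1=2, p_1 = 2*10 + 1 = 21, q_1 = 2*1 + 0 = 2.
Check: 21^2 - 110*2^2 = 441 - 440 = 1, so (x, y) = (21, 2) solves the equation, and by the theorem it is the least positive solution.

(x, y) = (21, 2)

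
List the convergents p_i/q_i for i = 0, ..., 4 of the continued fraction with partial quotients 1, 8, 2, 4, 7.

1/1, 9/8, 19/17, 85/76, 614/549

Using the convergent recurrence p_i = a_i*p_{i-1} + p_{i-2}, q_i = a_i*q_{i-1} + q_{i-2} with p_{-2}=0, p_{-1}=1, q_{-2}=1, q_{-1}=0:
  i=0: a_0=1, p_0 = 1*1 + 0 = 1, q_0 = 1*0 + 1 = 1.
  i=1: a_1=8, p_1 = 8*1 + 1 = 9, q_1 = 8*1 + 0 = 8.
  i=2: a_2=2, p_2 = 2*9 + 1 = 19, q_2 = 2*8 + 1 = 17.
  i=3: a_3=4, p_3 = 4*19 + 9 = 85, q_3 = 4*17 + 8 = 76.
  i=4: a_4=7, p_4 = 7*85 + 19 = 614, q_4 = 7*76 + 17 = 549.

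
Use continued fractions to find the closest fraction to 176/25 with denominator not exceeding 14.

Expand x = 176/25 as a continued fraction with the Euclidean algorithm:
  176 = 7*25 + 1, so a_0 = 7.
  25 = 25*1 + 0, so a_1 = 25.
so x = [7; 25].
Convergents (p_i = a_i*p_{i-1} + p_{i-2}, q_i = a_i*q_{i-1} + q_{i-2} with p_{-2}=0, p_{-1}=1, q_{-2}=1, q_{-1}=0), until the denominator exceeds 14:
  i=0: a_0=7, p_0 = 7*1 + 0 = 7, q_0 = 7*0 + 1 = 1.
  i=1: a_1=25, p_1 = 25*7 + 1 = 176, q_1 = 25*1 + 0 = 25.
q_1 = 25 > 14, so the last convergent with denominator <= 14 is p_0/q_0 = 7/1.
The closest fraction with denominator <= 14 is either p_0/q_0 or the intermediate fraction (k*p_0 + p_{-1})/(k*q_0 + q_{-1}) with the largest k >= 1 whose denominator stays <= 14; these approach x as k grows, and every other convergent or intermediate fraction in range is farther away.
Largest k: floor((14 - q_{-1})/q_0) = floor((14 - 0)/1) = 14 (using the seeds p_{-1} = 1, q_{-1} = 0).
That gives (14*7 + 1)/(14*1 + 0) = 99/14.
Compare the errors: |x - 7/1| = |176*1 - 7*25|/(25*1) = 1/25, and |x - 99/14| = |176*14 - 99*25|/(25*14) = 11/350.
Cross-multiplying, 11*25 = 275 < 350 = 1*350, so 11/350 is smaller: the intermediate fraction 99/14 is closer to x than 7/1.

99/14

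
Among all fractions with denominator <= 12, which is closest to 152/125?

Expand x = 152/125 as a continued fraction with the Euclidean algorithm:
  152 = 1*125 + 27, so a_0 = 1.
  125 = 4*27 + 17, so a_1 = 4.
  27 = 1*17 + 10, so a_2 = 1.
  17 = 1*10 + 7, so a_3 = 1.
  10 = 1*7 + 3, so a_4 = 1.
  7 = 2*3 + 1, so a_5 = 2.
  3 = 3*1 + 0, so a_6 = 3.
so x = [1; 4, 1, 1, 1, 2, 3].
Convergents (p_i = a_i*p_{i-1} + p_{i-2}, q_i = a_i*q_{i-1} + q_{i-2} with p_{-2}=0, p_{-1}=1, q_{-2}=1, q_{-1}=0), until the denominator exceeds 12:
  i=0: a_0=1, p_0 = 1*1 + 0 = 1, q_0 = 1*0 + 1 = 1.
  i=1: a_1=4, p_1 = 4*1 + 1 = 5, q_1 = 4*1 + 0 = 4.
  i=2: a_2=1, p_2 = 1*5 + 1 = 6, q_2 = 1*4 + 1 = 5.
  i=3: a_3=1, p_3 = 1*6 + 5 = 11, q_3 = 1*5 + 4 = 9.
  i=4: a_4=1, p_4 = 1*11 + 6 = 17, q_4 = 1*9 + 5 = 14.
q_4 = 14 > 12, so the last convergent with denominator <= 12 is p_3/q_3 = 11/9.
The closest fraction with denominator <= 12 is either p_3/q_3 or the intermediate fraction (k*p_3 + p_2)/(k*q_3 + q_2) with the largest k >= 1 whose denominator stays <= 12; these approach x as k grows, and every other convergent or intermediate fraction in range is farther away.
Largest k: floor((12 - q_2)/q_3) = floor((12 - 5)/9) = 0.
Since k = 0, no intermediate fraction beyond p_3/q_3 has denominator <= 12, so the convergent 11/9 is the closest (its error is |152*9 - 11*125|/(125*9) = 7/1125).

11/9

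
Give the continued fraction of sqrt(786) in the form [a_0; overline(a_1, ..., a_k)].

Write x_i = (sqrt(786) + m_i)/d_i with (m_0, d_0) = (0, 1). a_0 = floor(sqrt(786)) = 28, since 28^2 = 784 <= 786 < 841 = 29^2.
Iterate m_{i+1} = d_i*a_i - m_i, d_{i+1} = (786 - m_{i+1}^2)/d_i, a_{i+1} = floor((a_0 + m_{i+1})/d_{i+1}):
  m_1 = 1*28 - 0 = 28, d_1 = (786 - 28^2)/1 = 2/1 = 2, a_1 = floor((28 + 28)/2) = 28.
  m_2 = 2*28 - 28 = 28, d_2 = (786 - 28^2)/2 = 2/2 = 1, a_2 = floor((28 + 28)/1) = 56.
  m_3 = 1*56 - 28 = 28, d_3 = (786 - 28^2)/1 = 2/1 = 2: (m_3, d_3) = (m_1, d_1) = (28, 2), so from here the quotients repeat a_1, a_2; the period length is 2.
Hence the expansion of sqrt(786) is a_0 = 28 followed by the repeating block 28, 56 (period 2).

[28; overline(28, 56)]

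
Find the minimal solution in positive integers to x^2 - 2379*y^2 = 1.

(x, y) = (1951, 40)

First expand sqrt(2379) as a continued fraction. With x_i = (sqrt(2379) + m_i)/d_i and (m_0, d_0) = (0, 1): a_0 = floor(sqrt(2379)) = 48, since 48^2 = 2304 <= 2379 < 2401 = 49^2.
Iterate m_{i+1} = d_i*a_i - m_i, d_{i+1} = (2379 - m_{i+1}^2)/d_i, a_{i+1} = floor((a_0 + m_{i+1})/d_{i+1}):
  m_1 = 1*48 - 0 = 48, d_1 = (2379 - 48^2)/1 = 75/1 = 75, a_1 = floor((48 + 48)/75) = 1.
  m_2 = 75*1 - 48 = 27, d_2 = (2379 - 27^2)/75 = 1650/75 = 22, a_2 = floor((48 + 27)/22) = 3.
  m_3 = 22*3 - 27 = 39, d_3 = (2379 - 39^2)/22 = 858/22 = 39, a_3 = floor((48 + 39)/39) = 2.
  m_4 = 39*2 - 39 = 39, d_4 = (2379 - 39^2)/39 = 858/39 = 22, a_4 = floor((48 + 39)/22) = 3.
  m_5 = 22*3 - 39 = 27, d_5 = (2379 - 27^2)/22 = 1650/22 = 75, a_5 = floor((48 + 27)/75) = 1.
  m_6 = 75*1 - 27 = 48, d_6 = (2379 - 48^2)/75 = 75/75 = 1, a_6 = floor((48 + 48)/1) = 96.
  m_7 = 1*96 - 48 = 48, d_7 = (2379 - 48^2)/1 = 75/1 = 75: (m_7, d_7) = (m_1, d_1) = (48, 75), so from here the quotients repeat a_1, ..., a_6; the period length is 6.
So sqrt(2379) = [48; (1, 3, 2, 3, 1, 96)] with period length k = 6.
k is even, so the fundamental solution of x^2 - 2379y^2 = 1 is (p_{k-1}, q_{k-1}) = (p_5, q_5); compute convergents through index 5.
Convergents (p_i = a_i*p_{i-1} + p_{i-2}, q_i = a_i*q_{i-1} + q_{i-2} with p_{-2}=0, p_{-1}=1, q_{-2}=1, q_{-1}=0):
  i=0: a_0=48, p_0 = 48*1 + 0 = 48, q_0 = 48*0 + 1 = 1.
  i=1: a_1=1, p_1 = 1*48 + 1 = 49, q_1 = 1*1 + 0 = 1.
  i=2: a_2=3, p_2 = 3*49 + 48 = 195, q_2 = 3*1 + 1 = 4.
  i=3: a_3=2, p_3 = 2*195 + 49 = 439, q_3 = 2*4 + 1 = 9.
  i=4: a_4=3, p_4 = 3*439 + 195 = 1512, q_4 = 3*9 + 4 = 31.
  i=5: a_5=1, p_5 = 1*1512 + 439 = 1951, q_5 = 1*31 + 9 = 40.
Check: 1951^2 - 2379*40^2 = 3806401 - 3806400 = 1, so (x, y) = (1951, 40) solves the equation, and by the theorem it is the least positive solution.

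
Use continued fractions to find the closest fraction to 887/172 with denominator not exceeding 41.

165/32

Expand x = 887/172 as a continued fraction with the Euclidean algorithm:
  887 = 5*172 + 27, so a_0 = 5.
  172 = 6*27 + 10, so a_1 = 6.
  27 = 2*10 + 7, so a_2 = 2.
  10 = 1*7 + 3, so a_3 = 1.
  7 = 2*3 + 1, so a_4 = 2.
  3 = 3*1 + 0, so a_5 = 3.
so x = [5; 6, 2, 1, 2, 3].
Convergents (p_i = a_i*p_{i-1} + p_{i-2}, q_i = a_i*q_{i-1} + q_{i-2} with p_{-2}=0, p_{-1}=1, q_{-2}=1, q_{-1}=0), until the denominator exceeds 41:
  i=0: a_0=5, p_0 = 5*1 + 0 = 5, q_0 = 5*0 + 1 = 1.
  i=1: a_1=6, p_1 = 6*5 + 1 = 31, q_1 = 6*1 + 0 = 6.
  i=2: a_2=2, p_2 = 2*31 + 5 = 67, q_2 = 2*6 + 1 = 13.
  i=3: a_3=1, p_3 = 1*67 + 31 = 98, q_3 = 1*13 + 6 = 19.
  i=4: a_4=2, p_4 = 2*98 + 67 = 263, q_4 = 2*19 + 13 = 51.
q_4 = 51 > 41, so the last convergent with denominator <= 41 is p_3/q_3 = 98/19.
The closest fraction with denominator <= 41 is either p_3/q_3 or the intermediate fraction (k*p_3 + p_2)/(k*q_3 + q_2) with the largest k >= 1 whose denominator stays <= 41; these approach x as k grows, and every other convergent or intermediate fraction in range is farther away.
Largest k: floor((41 - q_2)/q_3) = floor((41 - 13)/19) = 1.
That gives (1*98 + 67)/(1*19 + 13) = 165/32.
Compare the errors: |x - 98/19| = |887*19 - 98*172|/(172*19) = 3/3268, and |x - 165/32| = |887*32 - 165*172|/(172*32) = 4/5504.
Cross-multiplying, 4*3268 = 13072 < 16512 = 3*5504, so 4/5504 is smaller: the intermediate fraction 165/32 is closer to x than 98/19.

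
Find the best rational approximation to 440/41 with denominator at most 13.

118/11

Expand x = 440/41 as a continued fraction with the Euclidean algorithm:
  440 = 10*41 + 30, so a_0 = 10.
  41 = 1*30 + 11, so a_1 = 1.
  30 = 2*11 + 8, so a_2 = 2.
  11 = 1*8 + 3, so a_3 = 1.
  8 = 2*3 + 2, so a_4 = 2.
  3 = 1*2 + 1, so a_5 = 1.
  2 = 2*1 + 0, so a_6 = 2.
so x = [10; 1, 2, 1, 2, 1, 2].
Convergents (p_i = a_i*p_{i-1} + p_{i-2}, q_i = a_i*q_{i-1} + q_{i-2} with p_{-2}=0, p_{-1}=1, q_{-2}=1, q_{-1}=0), until the denominator exceeds 13:
  i=0: a_0=10, p_0 = 10*1 + 0 = 10, q_0 = 10*0 + 1 = 1.
  i=1: a_1=1, p_1 = 1*10 + 1 = 11, q_1 = 1*1 + 0 = 1.
  i=2: a_2=2, p_2 = 2*11 + 10 = 32, q_2 = 2*1 + 1 = 3.
  i=3: a_3=1, p_3 = 1*32 + 11 = 43, q_3 = 1*3 + 1 = 4.
  i=4: a_4=2, p_4 = 2*43 + 32 = 118, q_4 = 2*4 + 3 = 11.
  i=5: a_5=1, p_5 = 1*118 + 43 = 161, q_5 = 1*11 + 4 = 15.
q_5 = 15 > 13, so the last convergent with denominator <= 13 is p_4/q_4 = 118/11.
The closest fraction with denominator <= 13 is either p_4/q_4 or the intermediate fraction (k*p_4 + p_3)/(k*q_4 + q_3) with the largest k >= 1 whose denominator stays <= 13; these approach x as k grows, and every other convergent or intermediate fraction in range is farther away.
Largest k: floor((13 - q_3)/q_4) = floor((13 - 4)/11) = 0.
Since k = 0, no intermediate fraction beyond p_4/q_4 has denominator <= 13, so the convergent 118/11 is the closest (its error is |440*11 - 118*41|/(41*11) = 2/451).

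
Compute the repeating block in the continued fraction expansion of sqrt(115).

Write x_i = (sqrt(115) + m_i)/d_i with (m_0, d_0) = (0, 1). a_0 = floor(sqrt(115)) = 10, since 10^2 = 100 <= 115 < 121 = 11^2.
Iterate m_{i+1} = d_i*a_i - m_i, d_{i+1} = (115 - m_{i+1}^2)/d_i, a_{i+1} = floor((a_0 + m_{i+1})/d_{i+1}):
  m_1 = 1*10 - 0 = 10, d_1 = (115 - 10^2)/1 = 15/1 = 15, a_1 = floor((10 + 10)/15) = 1.
  m_2 = 15*1 - 10 = 5, d_2 = (115 - 5^2)/15 = 90/15 = 6, a_2 = floor((10 + 5)/6) = 2.
  m_3 = 6*2 - 5 = 7, d_3 = (115 - 7^2)/6 = 66/6 = 11, a_3 = floor((10 + 7)/11) = 1.
  m_4 = 11*1 - 7 = 4, d_4 = (115 - 4^2)/11 = 99/11 = 9, a_4 = floor((10 + 4)/9) = 1.
  m_5 = 9*1 - 4 = 5, d_5 = (115 - 5^2)/9 = 90/9 = 10, a_5 = floor((10 + 5)/10) = 1.
  m_6 = 10*1 - 5 = 5, d_6 = (115 - 5^2)/10 = 90/10 = 9, a_6 = floor((10 + 5)/9) = 1.
  m_7 = 9*1 - 5 = 4, d_7 = (115 - 4^2)/9 = 99/9 = 11, a_7 = floor((10 + 4)/11) = 1.
  m_8 = 11*1 - 4 = 7, d_8 = (115 - 7^2)/11 = 66/11 = 6, a_8 = floor((10 + 7)/6) = 2.
  m_9 = 6*2 - 7 = 5, d_9 = (115 - 5^2)/6 = 90/6 = 15, a_9 = floor((10 + 5)/15) = 1.
  m_10 = 15*1 - 5 = 10, d_10 = (115 - 10^2)/15 = 15/15 = 1, a_10 = floor((10 + 10)/1) = 20.
  m_11 = 1*20 - 10 = 10, d_11 = (115 - 10^2)/1 = 15/1 = 15: (m_11, d_11) = (m_1, d_1) = (10, 15), so from here the quotients repeat a_1, ..., a_10; the period length is 10.
Hence the expansion of sqrt(115) is a_0 = 10 followed by the repeating block 1, 2, 1, 1, 1, 1, 1, 2, 1, 20 (period 10).

[10; (1, 2, 1, 1, 1, 1, 1, 2, 1, 20)]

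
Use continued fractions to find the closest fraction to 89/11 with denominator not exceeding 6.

Expand x = 89/11 as a continued fraction with the Euclidean algorithm:
  89 = 8*11 + 1, so a_0 = 8.
  11 = 11*1 + 0, so a_1 = 11.
so x = [8; 11].
Convergents (p_i = a_i*p_{i-1} + p_{i-2}, q_i = a_i*q_{i-1} + q_{i-2} with p_{-2}=0, p_{-1}=1, q_{-2}=1, q_{-1}=0), until the denominator exceeds 6:
  i=0: a_0=8, p_0 = 8*1 + 0 = 8, q_0 = 8*0 + 1 = 1.
  i=1: a_1=11, p_1 = 11*8 + 1 = 89, q_1 = 11*1 + 0 = 11.
q_1 = 11 > 6, so the last convergent with denominator <= 6 is p_0/q_0 = 8/1.
The closest fraction with denominator <= 6 is either p_0/q_0 or the intermediate fraction (k*p_0 + p_{-1})/(k*q_0 + q_{-1}) with the largest k >= 1 whose denominator stays <= 6; these approach x as k grows, and every other convergent or intermediate fraction in range is farther away.
Largest k: floor((6 - q_{-1})/q_0) = floor((6 - 0)/1) = 6 (using the seeds p_{-1} = 1, q_{-1} = 0).
That gives (6*8 + 1)/(6*1 + 0) = 49/6.
Compare the errors: |x - 8/1| = |89*1 - 8*11|/(11*1) = 1/11, and |x - 49/6| = |89*6 - 49*11|/(11*6) = 5/66.
Cross-multiplying, 5*11 = 55 < 66 = 1*66, so 5/66 is smaller: the intermediate fraction 49/6 is closer to x than 8/1.

49/6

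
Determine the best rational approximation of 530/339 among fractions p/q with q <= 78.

Expand x = 530/339 as a continued fraction with the Euclidean algorithm:
  530 = 1*339 + 191, so a_0 = 1.
  339 = 1*191 + 148, so a_1 = 1.
  191 = 1*148 + 43, so a_2 = 1.
  148 = 3*43 + 19, so a_3 = 3.
  43 = 2*19 + 5, so a_4 = 2.
  19 = 3*5 + 4, so a_5 = 3.
  5 = 1*4 + 1, so a_6 = 1.
  4 = 4*1 + 0, so a_7 = 4.
so x = [1; 1, 1, 3, 2, 3, 1, 4].
Convergents (p_i = a_i*p_{i-1} + p_{i-2}, q_i = a_i*q_{i-1} + q_{i-2} with p_{-2}=0, p_{-1}=1, q_{-2}=1, q_{-1}=0), until the denominator exceeds 78:
  i=0: a_0=1, p_0 = 1*1 + 0 = 1, q_0 = 1*0 + 1 = 1.
  i=1: a_1=1, p_1 = 1*1 + 1 = 2, q_1 = 1*1 + 0 = 1.
  i=2: a_2=1, p_2 = 1*2 + 1 = 3, q_2 = 1*1 + 1 = 2.
  i=3: a_3=3, p_3 = 3*3 + 2 = 11, q_3 = 3*2 + 1 = 7.
  i=4: a_4=2, p_4 = 2*11 + 3 = 25, q_4 = 2*7 + 2 = 16.
  i=5: a_5=3, p_5 = 3*25 + 11 = 86, q_5 = 3*16 + 7 = 55.
  i=6: a_6=1, p_6 = 1*86 + 25 = 111, q_6 = 1*55 + 16 = 71.
  i=7: a_7=4, p_7 = 4*111 + 86 = 530, q_7 = 4*71 + 55 = 339.
q_7 = 339 > 78, so the last convergent with denominator <= 78 is p_6/q_6 = 111/71.
The closest fraction with denominator <= 78 is either p_6/q_6 or the intermediate fraction (k*p_6 + p_5)/(k*q_6 + q_5) with the largest k >= 1 whose denominator stays <= 78; these approach x as k grows, and every other convergent or intermediate fraction in range is farther away.
Largest k: floor((78 - q_5)/q_6) = floor((78 - 55)/71) = 0.
Since k = 0, no intermediate fraction beyond p_6/q_6 has denominator <= 78, so the convergent 111/71 is the closest (its error is |530*71 - 111*339|/(339*71) = 1/24069).

111/71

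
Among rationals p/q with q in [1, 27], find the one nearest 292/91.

77/24

Expand x = 292/91 as a continued fraction with the Euclidean algorithm:
  292 = 3*91 + 19, so a_0 = 3.
  91 = 4*19 + 15, so a_1 = 4.
  19 = 1*15 + 4, so a_2 = 1.
  15 = 3*4 + 3, so a_3 = 3.
  4 = 1*3 + 1, so a_4 = 1.
  3 = 3*1 + 0, so a_5 = 3.
so x = [3; 4, 1, 3, 1, 3].
Convergents (p_i = a_i*p_{i-1} + p_{i-2}, q_i = a_i*q_{i-1} + q_{i-2} with p_{-2}=0, p_{-1}=1, q_{-2}=1, q_{-1}=0), until the denominator exceeds 27:
  i=0: a_0=3, p_0 = 3*1 + 0 = 3, q_0 = 3*0 + 1 = 1.
  i=1: a_1=4, p_1 = 4*3 + 1 = 13, q_1 = 4*1 + 0 = 4.
  i=2: a_2=1, p_2 = 1*13 + 3 = 16, q_2 = 1*4 + 1 = 5.
  i=3: a_3=3, p_3 = 3*16 + 13 = 61, q_3 = 3*5 + 4 = 19.
  i=4: a_4=1, p_4 = 1*61 + 16 = 77, q_4 = 1*19 + 5 = 24.
  i=5: a_5=3, p_5 = 3*77 + 61 = 292, q_5 = 3*24 + 19 = 91.
q_5 = 91 > 27, so the last convergent with denominator <= 27 is p_4/q_4 = 77/24.
The closest fraction with denominator <= 27 is either p_4/q_4 or the intermediate fraction (k*p_4 + p_3)/(k*q_4 + q_3) with the largest k >= 1 whose denominator stays <= 27; these approach x as k grows, and every other convergent or intermediate fraction in range is farther away.
Largest k: floor((27 - q_3)/q_4) = floor((27 - 19)/24) = 0.
Since k = 0, no intermediate fraction beyond p_4/q_4 has denominator <= 27, so the convergent 77/24 is the closest (its error is |292*24 - 77*91|/(91*24) = 1/2184).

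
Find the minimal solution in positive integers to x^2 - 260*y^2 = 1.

(x, y) = (129, 8)

First expand sqrt(260) as a continued fraction. With x_i = (sqrt(260) + m_i)/d_i and (m_0, d_0) = (0, 1): a_0 = floor(sqrt(260)) = 16, since 16^2 = 256 <= 260 < 289 = 17^2.
Iterate m_{i+1} = d_i*a_i - m_i, d_{i+1} = (260 - m_{i+1}^2)/d_i, a_{i+1} = floor((a_0 + m_{i+1})/d_{i+1}):
  m_1 = 1*16 - 0 = 16, d_1 = (260 - 16^2)/1 = 4/1 = 4, a_1 = floor((16 + 16)/4) = 8.
  m_2 = 4*8 - 16 = 16, d_2 = (260 - 16^2)/4 = 4/4 = 1, a_2 = floor((16 + 16)/1) = 32.
  m_3 = 1*32 - 16 = 16, d_3 = (260 - 16^2)/1 = 4/1 = 4: (m_3, d_3) = (m_1, d_1) = (16, 4), so from here the quotients repeat a_1, a_2; the period length is 2.
So sqrt(260) = [16; (8, 32)] with period length k = 2.
k is even, so the fundamental solution of x^2 - 260y^2 = 1 is (p_{k-1}, q_{k-1}) = (p_1, q_1); compute convergents through index 1.
Convergents (p_i = a_i*p_{i-1} + p_{i-2}, q_i = a_i*q_{i-1} + q_{i-2} with p_{-2}=0, p_{-1}=1, q_{-2}=1, q_{-1}=0):
  i=0: a_0=16, p_0 = 16*1 + 0 = 16, q_0 = 16*0 + 1 = 1.
  i=1: a_1=8, p_1 = 8*16 + 1 = 129, q_1 = 8*1 + 0 = 8.
Check: 129^2 - 260*8^2 = 16641 - 16640 = 1, so (x, y) = (129, 8) solves the equation, and by the theorem it is the least positive solution.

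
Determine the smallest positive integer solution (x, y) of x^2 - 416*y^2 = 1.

First expand sqrt(416) as a continued fraction. With x_i = (sqrt(416) + m_i)/d_i and (m_0, d_0) = (0, 1): a_0 = floor(sqrt(416)) = 20, since 20^2 = 400 <= 416 < 441 = 21^2.
Iterate m_{i+1} = d_i*a_i - m_i, d_{i+1} = (416 - m_{i+1}^2)/d_i, a_{i+1} = floor((a_0 + m_{i+1})/d_{i+1}):
  m_1 = 1*20 - 0 = 20, d_1 = (416 - 20^2)/1 = 16/1 = 16, a_1 = floor((20 + 20)/16) = 2.
  m_2 = 16*2 - 20 = 12, d_2 = (416 - 12^2)/16 = 272/16 = 17, a_2 = floor((20 + 12)/17) = 1.
  m_3 = 17*1 - 12 = 5, d_3 = (416 - 5^2)/17 = 391/17 = 23, a_3 = floor((20 + 5)/23) = 1.
  m_4 = 23*1 - 5 = 18, d_4 = (416 - 18^2)/23 = 92/23 = 4, a_4 = floor((20 + 18)/4) = 9.
  m_5 = 4*9 - 18 = 18, d_5 = (416 - 18^2)/4 = 92/4 = 23, a_5 = floor((20 + 18)/23) = 1.
  m_6 = 23*1 - 18 = 5, d_6 = (416 - 5^2)/23 = 391/23 = 17, a_6 = floor((20 + 5)/17) = 1.
  m_7 = 17*1 - 5 = 12, d_7 = (416 - 12^2)/17 = 272/17 = 16, a_7 = floor((20 + 12)/16) = 2.
  m_8 = 16*2 - 12 = 20, d_8 = (416 - 20^2)/16 = 16/16 = 1, a_8 = floor((20 + 20)/1) = 40.
  m_9 = 1*40 - 20 = 20, d_9 = (416 - 20^2)/1 = 16/1 = 16: (m_9, d_9) = (m_1, d_1) = (20, 16), so from here the quotients repeat a_1, ..., a_8; the period length is 8.
So sqrt(416) = [20; (2, 1, 1, 9, 1, 1, 2, 40)] with period length k = 8.
k is even, so the fundamental solution of x^2 - 416y^2 = 1 is (p_{k-1}, q_{k-1}) = (p_7, q_7); compute convergents through index 7.
Convergents (p_i = a_i*p_{i-1} + p_{i-2}, q_i = a_i*q_{i-1} + q_{i-2} with p_{-2}=0, p_{-1}=1, q_{-2}=1, q_{-1}=0):
  i=0: a_0=20, p_0 = 20*1 + 0 = 20, q_0 = 20*0 + 1 = 1.
  i=1: a_1=2, p_1 = 2*20 + 1 = 41, q_1 = 2*1 + 0 = 2.
  i=2: a_2=1, p_2 = 1*41 + 20 = 61, q_2 = 1*2 + 1 = 3.
  i=3: a_3=1, p_3 = 1*61 + 41 = 102, q_3 = 1*3 + 2 = 5.
  i=4: a_4=9, p_4 = 9*102 + 61 = 979, q_4 = 9*5 + 3 = 48.
  i=5: a_5=1, p_5 = 1*979 + 102 = 1081, q_5 = 1*48 + 5 = 53.
  i=6: a_6=1, p_6 = 1*1081 + 979 = 2060, q_6 = 1*53 + 48 = 101.
  i=7: a_7=2, p_7 = 2*2060 + 1081 = 5201, q_7 = 2*101 + 53 = 255.
Check: 5201^2 - 416*255^2 = 27050401 - 27050400 = 1, so (x, y) = (5201, 255) solves the equation, and by the theorem it is the least positive solution.

(x, y) = (5201, 255)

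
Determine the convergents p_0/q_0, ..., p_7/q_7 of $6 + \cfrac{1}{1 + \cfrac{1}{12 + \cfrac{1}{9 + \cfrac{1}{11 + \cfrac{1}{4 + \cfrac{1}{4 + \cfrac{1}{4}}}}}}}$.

6/1, 7/1, 90/13, 817/118, 9077/1311, 37125/5362, 157577/22759, 667433/96398

Using the convergent recurrence p_i = a_i*p_{i-1} + p_{i-2}, q_i = a_i*q_{i-1} + q_{i-2} with p_{-2}=0, p_{-1}=1, q_{-2}=1, q_{-1}=0:
  i=0: a_0=6, p_0 = 6*1 + 0 = 6, q_0 = 6*0 + 1 = 1.
  i=1: a_1=1, p_1 = 1*6 + 1 = 7, q_1 = 1*1 + 0 = 1.
  i=2: a_2=12, p_2 = 12*7 + 6 = 90, q_2 = 12*1 + 1 = 13.
  i=3: a_3=9, p_3 = 9*90 + 7 = 817, q_3 = 9*13 + 1 = 118.
  i=4: a_4=11, p_4 = 11*817 + 90 = 9077, q_4 = 11*118 + 13 = 1311.
  i=5: a_5=4, p_5 = 4*9077 + 817 = 37125, q_5 = 4*1311 + 118 = 5362.
  i=6: a_6=4, p_6 = 4*37125 + 9077 = 157577, q_6 = 4*5362 + 1311 = 22759.
  i=7: a_7=4, p_7 = 4*157577 + 37125 = 667433, q_7 = 4*22759 + 5362 = 96398.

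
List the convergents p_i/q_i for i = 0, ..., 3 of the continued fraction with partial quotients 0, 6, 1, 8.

0/1, 1/6, 1/7, 9/62

Using the convergent recurrence p_i = a_i*p_{i-1} + p_{i-2}, q_i = a_i*q_{i-1} + q_{i-2} with p_{-2}=0, p_{-1}=1, q_{-2}=1, q_{-1}=0:
  i=0: a_0=0, p_0 = 0*1 + 0 = 0, q_0 = 0*0 + 1 = 1.
  i=1: a_1=6, p_1 = 6*0 + 1 = 1, q_1 = 6*1 + 0 = 6.
  i=2: a_2=1, p_2 = 1*1 + 0 = 1, q_2 = 1*6 + 1 = 7.
  i=3: a_3=8, p_3 = 8*1 + 1 = 9, q_3 = 8*7 + 6 = 62.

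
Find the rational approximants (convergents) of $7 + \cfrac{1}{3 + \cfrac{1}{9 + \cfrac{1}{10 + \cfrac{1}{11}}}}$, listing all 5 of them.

Using the convergent recurrence p_i = a_i*p_{i-1} + p_{i-2}, q_i = a_i*q_{i-1} + q_{i-2} with p_{-2}=0, p_{-1}=1, q_{-2}=1, q_{-1}=0:
  i=0: a_0=7, p_0 = 7*1 + 0 = 7, q_0 = 7*0 + 1 = 1.
  i=1: a_1=3, p_1 = 3*7 + 1 = 22, q_1 = 3*1 + 0 = 3.
  i=2: a_2=9, p_2 = 9*22 + 7 = 205, q_2 = 9*3 + 1 = 28.
  i=3: a_3=10, p_3 = 10*205 + 22 = 2072, q_3 = 10*28 + 3 = 283.
  i=4: a_4=11, p_4 = 11*2072 + 205 = 22997, q_4 = 11*283 + 28 = 3141.

7/1, 22/3, 205/28, 2072/283, 22997/3141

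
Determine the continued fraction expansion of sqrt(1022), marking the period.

[31; (1, 30, 1, 62)]

Write x_i = (sqrt(1022) + m_i)/d_i with (m_0, d_0) = (0, 1). a_0 = floor(sqrt(1022)) = 31, since 31^2 = 961 <= 1022 < 1024 = 32^2.
Iterate m_{i+1} = d_i*a_i - m_i, d_{i+1} = (1022 - m_{i+1}^2)/d_i, a_{i+1} = floor((a_0 + m_{i+1})/d_{i+1}):
  m_1 = 1*31 - 0 = 31, d_1 = (1022 - 31^2)/1 = 61/1 = 61, a_1 = floor((31 + 31)/61) = 1.
  m_2 = 61*1 - 31 = 30, d_2 = (1022 - 30^2)/61 = 122/61 = 2, a_2 = floor((31 + 30)/2) = 30.
  m_3 = 2*30 - 30 = 30, d_3 = (1022 - 30^2)/2 = 122/2 = 61, a_3 = floor((31 + 30)/61) = 1.
  m_4 = 61*1 - 30 = 31, d_4 = (1022 - 31^2)/61 = 61/61 = 1, a_4 = floor((31 + 31)/1) = 62.
  m_5 = 1*62 - 31 = 31, d_5 = (1022 - 31^2)/1 = 61/1 = 61: (m_5, d_5) = (m_1, d_1) = (31, 61), so from here the quotients repeat a_1, ..., a_4; the period length is 4.
Hence the expansion of sqrt(1022) is a_0 = 31 followed by the repeating block 1, 30, 1, 62 (period 4).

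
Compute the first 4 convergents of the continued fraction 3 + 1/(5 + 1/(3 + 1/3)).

3/1, 16/5, 51/16, 169/53

Using the convergent recurrence p_i = a_i*p_{i-1} + p_{i-2}, q_i = a_i*q_{i-1} + q_{i-2} with p_{-2}=0, p_{-1}=1, q_{-2}=1, q_{-1}=0:
  i=0: a_0=3, p_0 = 3*1 + 0 = 3, q_0 = 3*0 + 1 = 1.
  i=1: a_1=5, p_1 = 5*3 + 1 = 16, q_1 = 5*1 + 0 = 5.
  i=2: a_2=3, p_2 = 3*16 + 3 = 51, q_2 = 3*5 + 1 = 16.
  i=3: a_3=3, p_3 = 3*51 + 16 = 169, q_3 = 3*16 + 5 = 53.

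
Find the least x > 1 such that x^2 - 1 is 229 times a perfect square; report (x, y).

(x, y) = (5848201, 386460)

First expand sqrt(229) as a continued fraction. With x_i = (sqrt(229) + m_i)/d_i and (m_0, d_0) = (0, 1): a_0 = floor(sqrt(229)) = 15, since 15^2 = 225 <= 229 < 256 = 16^2.
Iterate m_{i+1} = d_i*a_i - m_i, d_{i+1} = (229 - m_{i+1}^2)/d_i, a_{i+1} = floor((a_0 + m_{i+1})/d_{i+1}):
  m_1 = 1*15 - 0 = 15, d_1 = (229 - 15^2)/1 = 4/1 = 4, a_1 = floor((15 + 15)/4) = 7.
  m_2 = 4*7 - 15 = 13, d_2 = (229 - 13^2)/4 = 60/4 = 15, a_2 = floor((15 + 13)/15) = 1.
  m_3 = 15*1 - 13 = 2, d_3 = (229 - 2^2)/15 = 225/15 = 15, a_3 = floor((15 + 2)/15) = 1.
  m_4 = 15*1 - 2 = 13, d_4 = (229 - 13^2)/15 = 60/15 = 4, a_4 = floor((15 + 13)/4) = 7.
  m_5 = 4*7 - 13 = 15, d_5 = (229 - 15^2)/4 = 4/4 = 1, a_5 = floor((15 + 15)/1) = 30.
  m_6 = 1*30 - 15 = 15, d_6 = (229 - 15^2)/1 = 4/1 = 4: (m_6, d_6) = (m_1, d_1) = (15, 4), so from here the quotients repeat a_1, ..., a_5; the period length is 5.
So sqrt(229) = [15; (7, 1, 1, 7, 30)] with period length k = 5.
k is odd, so (p_{k-1}, q_{k-1}) only solves x^2 - 229y^2 = -1 and the fundamental solution of x^2 - 229y^2 = 1 is (p_{2k-1}, q_{2k-1}) = (p_9, q_9); compute convergents through index 9, running through the period twice.
Convergents (p_i = a_i*p_{i-1} + p_{i-2}, q_i = a_i*q_{i-1} + q_{i-2} with p_{-2}=0, p_{-1}=1, q_{-2}=1, q_{-1}=0):
  i=0: a_0=15, p_0 = 15*1 + 0 = 15, q_0 = 15*0 + 1 = 1.
  i=1: a_1=7, p_1 = 7*15 + 1 = 106, q_1 = 7*1 + 0 = 7.
  i=2: a_2=1, p_2 = 1*106 + 15 = 121, q_2 = 1*7 + 1 = 8.
  i=3: a_3=1, p_3 = 1*121 + 106 = 227, q_3 = 1*8 + 7 = 15.
  i=4: a_4=7, p_4 = 7*227 + 121 = 1710, q_4 = 7*15 + 8 = 113.
  i=5: a_5=30, p_5 = 30*1710 + 227 = 51527, q_5 = 30*113 + 15 = 3405.
  i=6: a_6=7, p_6 = 7*51527 + 1710 = 362399, q_6 = 7*3405 + 113 = 23948.
  i=7: a_7=1, p_7 = 1*362399 + 51527 = 413926, q_7 = 1*23948 + 3405 = 27353.
  i=8: a_8=1, p_8 = 1*413926 + 362399 = 776325, q_8 = 1*27353 + 23948 = 51301.
  i=9: a_9=7, p_9 = 7*776325 + 413926 = 5848201, q_9 = 7*51301 + 27353 = 386460.
Indeed p_4^2 - 229*q_4^2 = 2924100 - 2924101 = -1, not +1.
Check: 5848201^2 - 229*386460^2 = 34201454936401 - 34201454936400 = 1, so (x, y) = (5848201, 386460) solves the equation, and by the theorem it is the least positive solution.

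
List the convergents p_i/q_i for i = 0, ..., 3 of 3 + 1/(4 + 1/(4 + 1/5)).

3/1, 13/4, 55/17, 288/89

Using the convergent recurrence p_i = a_i*p_{i-1} + p_{i-2}, q_i = a_i*q_{i-1} + q_{i-2} with p_{-2}=0, p_{-1}=1, q_{-2}=1, q_{-1}=0:
  i=0: a_0=3, p_0 = 3*1 + 0 = 3, q_0 = 3*0 + 1 = 1.
  i=1: a_1=4, p_1 = 4*3 + 1 = 13, q_1 = 4*1 + 0 = 4.
  i=2: a_2=4, p_2 = 4*13 + 3 = 55, q_2 = 4*4 + 1 = 17.
  i=3: a_3=5, p_3 = 5*55 + 13 = 288, q_3 = 5*17 + 4 = 89.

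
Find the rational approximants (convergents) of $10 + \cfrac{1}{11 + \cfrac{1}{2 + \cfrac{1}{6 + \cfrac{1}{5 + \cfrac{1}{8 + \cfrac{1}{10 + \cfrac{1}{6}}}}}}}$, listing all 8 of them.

Using the convergent recurrence p_i = a_i*p_{i-1} + p_{i-2}, q_i = a_i*q_{i-1} + q_{i-2} with p_{-2}=0, p_{-1}=1, q_{-2}=1, q_{-1}=0:
  i=0: a_0=10, p_0 = 10*1 + 0 = 10, q_0 = 10*0 + 1 = 1.
  i=1: a_1=11, p_1 = 11*10 + 1 = 111, q_1 = 11*1 + 0 = 11.
  i=2: a_2=2, p_2 = 2*111 + 10 = 232, q_2 = 2*11 + 1 = 23.
  i=3: a_3=6, p_3 = 6*232 + 111 = 1503, q_3 = 6*23 + 11 = 149.
  i=4: a_4=5, p_4 = 5*1503 + 232 = 7747, q_4 = 5*149 + 23 = 768.
  i=5: a_5=8, p_5 = 8*7747 + 1503 = 63479, q_5 = 8*768 + 149 = 6293.
  i=6: a_6=10, p_6 = 10*63479 + 7747 = 642537, q_6 = 10*6293 + 768 = 63698.
  i=7: a_7=6, p_7 = 6*642537 + 63479 = 3918701, q_7 = 6*63698 + 6293 = 388481.

10/1, 111/11, 232/23, 1503/149, 7747/768, 63479/6293, 642537/63698, 3918701/388481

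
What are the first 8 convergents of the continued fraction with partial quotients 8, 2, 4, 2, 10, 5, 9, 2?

8/1, 17/2, 76/9, 169/20, 1766/209, 8999/1065, 82757/9794, 174513/20653

Using the convergent recurrence p_i = a_i*p_{i-1} + p_{i-2}, q_i = a_i*q_{i-1} + q_{i-2} with p_{-2}=0, p_{-1}=1, q_{-2}=1, q_{-1}=0:
  i=0: a_0=8, p_0 = 8*1 + 0 = 8, q_0 = 8*0 + 1 = 1.
  i=1: a_1=2, p_1 = 2*8 + 1 = 17, q_1 = 2*1 + 0 = 2.
  i=2: a_2=4, p_2 = 4*17 + 8 = 76, q_2 = 4*2 + 1 = 9.
  i=3: a_3=2, p_3 = 2*76 + 17 = 169, q_3 = 2*9 + 2 = 20.
  i=4: a_4=10, p_4 = 10*169 + 76 = 1766, q_4 = 10*20 + 9 = 209.
  i=5: a_5=5, p_5 = 5*1766 + 169 = 8999, q_5 = 5*209 + 20 = 1065.
  i=6: a_6=9, p_6 = 9*8999 + 1766 = 82757, q_6 = 9*1065 + 209 = 9794.
  i=7: a_7=2, p_7 = 2*82757 + 8999 = 174513, q_7 = 2*9794 + 1065 = 20653.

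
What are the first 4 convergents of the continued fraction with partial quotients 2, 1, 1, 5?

Using the convergent recurrence p_i = a_i*p_{i-1} + p_{i-2}, q_i = a_i*q_{i-1} + q_{i-2} with p_{-2}=0, p_{-1}=1, q_{-2}=1, q_{-1}=0:
  i=0: a_0=2, p_0 = 2*1 + 0 = 2, q_0 = 2*0 + 1 = 1.
  i=1: a_1=1, p_1 = 1*2 + 1 = 3, q_1 = 1*1 + 0 = 1.
  i=2: a_2=1, p_2 = 1*3 + 2 = 5, q_2 = 1*1 + 1 = 2.
  i=3: a_3=5, p_3 = 5*5 + 3 = 28, q_3 = 5*2 + 1 = 11.

2/1, 3/1, 5/2, 28/11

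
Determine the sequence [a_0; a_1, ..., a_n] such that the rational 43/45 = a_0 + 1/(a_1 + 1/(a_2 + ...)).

Run the Euclidean algorithm on 43 and 45; the successive quotients are the partial quotients a_0, a_1, ... (each step inverts the fractional part left over by the previous one):
  43 = 0*45 + 43, so a_0 = 0.
  45 = 1*43 + 2, so a_1 = 1.
  43 = 21*2 + 1, so a_2 = 21.
  2 = 2*1 + 0, so a_3 = 2.
The remainder reaches 0 after 4 divisions, so the expansion has 4 partial quotients, read off in order.

[0; 1, 21, 2]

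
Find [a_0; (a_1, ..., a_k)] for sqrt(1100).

[33; (6, 66)]

Write x_i = (sqrt(1100) + m_i)/d_i with (m_0, d_0) = (0, 1). a_0 = floor(sqrt(1100)) = 33, since 33^2 = 1089 <= 1100 < 1156 = 34^2.
Iterate m_{i+1} = d_i*a_i - m_i, d_{i+1} = (1100 - m_{i+1}^2)/d_i, a_{i+1} = floor((a_0 + m_{i+1})/d_{i+1}):
  m_1 = 1*33 - 0 = 33, d_1 = (1100 - 33^2)/1 = 11/1 = 11, a_1 = floor((33 + 33)/11) = 6.
  m_2 = 11*6 - 33 = 33, d_2 = (1100 - 33^2)/11 = 11/11 = 1, a_2 = floor((33 + 33)/1) = 66.
  m_3 = 1*66 - 33 = 33, d_3 = (1100 - 33^2)/1 = 11/1 = 11: (m_3, d_3) = (m_1, d_1) = (33, 11), so from here the quotients repeat a_1, a_2; the period length is 2.
Hence the expansion of sqrt(1100) is a_0 = 33 followed by the repeating block 6, 66 (period 2).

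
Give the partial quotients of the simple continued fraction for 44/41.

[1; 13, 1, 2]

Run the Euclidean algorithm on 44 and 41; the successive quotients are the partial quotients a_0, a_1, ... (each step inverts the fractional part left over by the previous one):
  44 = 1*41 + 3, so a_0 = 1.
  41 = 13*3 + 2, so a_1 = 13.
  3 = 1*2 + 1, so a_2 = 1.
  2 = 2*1 + 0, so a_3 = 2.
The remainder reaches 0 after 4 divisions, so the expansion has 4 partial quotients, read off in order.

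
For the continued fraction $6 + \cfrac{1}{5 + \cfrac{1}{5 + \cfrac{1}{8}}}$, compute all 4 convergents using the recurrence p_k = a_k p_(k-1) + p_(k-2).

6/1, 31/5, 161/26, 1319/213

Using the convergent recurrence p_i = a_i*p_{i-1} + p_{i-2}, q_i = a_i*q_{i-1} + q_{i-2} with p_{-2}=0, p_{-1}=1, q_{-2}=1, q_{-1}=0:
  i=0: a_0=6, p_0 = 6*1 + 0 = 6, q_0 = 6*0 + 1 = 1.
  i=1: a_1=5, p_1 = 5*6 + 1 = 31, q_1 = 5*1 + 0 = 5.
  i=2: a_2=5, p_2 = 5*31 + 6 = 161, q_2 = 5*5 + 1 = 26.
  i=3: a_3=8, p_3 = 8*161 + 31 = 1319, q_3 = 8*26 + 5 = 213.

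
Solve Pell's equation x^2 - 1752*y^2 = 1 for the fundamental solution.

First expand sqrt(1752) as a continued fraction. With x_i = (sqrt(1752) + m_i)/d_i and (m_0, d_0) = (0, 1): a_0 = floor(sqrt(1752)) = 41, since 41^2 = 1681 <= 1752 < 1764 = 42^2.
Iterate m_{i+1} = d_i*a_i - m_i, d_{i+1} = (1752 - m_{i+1}^2)/d_i, a_{i+1} = floor((a_0 + m_{i+1})/d_{i+1}):
  m_1 = 1*41 - 0 = 41, d_1 = (1752 - 41^2)/1 = 71/1 = 71, a_1 = floor((41 + 41)/71) = 1.
  m_2 = 71*1 - 41 = 30, d_2 = (1752 - 30^2)/71 = 852/71 = 12, a_2 = floor((41 + 30)/12) = 5.
  m_3 = 12*5 - 30 = 30, d_3 = (1752 - 30^2)/12 = 852/12 = 71, a_3 = floor((41 + 30)/71) = 1.
  m_4 = 71*1 - 30 = 41, d_4 = (1752 - 41^2)/71 = 71/71 = 1, a_4 = floor((41 + 41)/1) = 82.
  m_5 = 1*82 - 41 = 41, d_5 = (1752 - 41^2)/1 = 71/1 = 71: (m_5, d_5) = (m_1, d_1) = (41, 71), so from here the quotients repeat a_1, ..., a_4; the period length is 4.
So sqrt(1752) = [41; (1, 5, 1, 82)] with period length k = 4.
k is even, so the fundamental solution of x^2 - 1752y^2 = 1 is (p_{k-1}, q_{k-1}) = (p_3, q_3); compute convergents through index 3.
Convergents (p_i = a_i*p_{i-1} + p_{i-2}, q_i = a_i*q_{i-1} + q_{i-2} with p_{-2}=0, p_{-1}=1, q_{-2}=1, q_{-1}=0):
  i=0: a_0=41, p_0 = 41*1 + 0 = 41, q_0 = 41*0 + 1 = 1.
  i=1: a_1=1, p_1 = 1*41 + 1 = 42, q_1 = 1*1 + 0 = 1.
  i=2: a_2=5, p_2 = 5*42 + 41 = 251, q_2 = 5*1 + 1 = 6.
  i=3: a_3=1, p_3 = 1*251 + 42 = 293, q_3 = 1*6 + 1 = 7.
Check: 293^2 - 1752*7^2 = 85849 - 85848 = 1, so (x, y) = (293, 7) solves the equation, and by the theorem it is the least positive solution.

(x, y) = (293, 7)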